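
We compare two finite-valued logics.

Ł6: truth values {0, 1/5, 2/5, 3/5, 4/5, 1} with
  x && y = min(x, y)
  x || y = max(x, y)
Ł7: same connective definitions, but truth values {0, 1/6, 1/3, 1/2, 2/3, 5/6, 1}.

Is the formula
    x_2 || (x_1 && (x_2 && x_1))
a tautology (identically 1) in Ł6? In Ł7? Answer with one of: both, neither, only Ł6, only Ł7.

neither

In Ł6: at x_1 = 0, x_2 = 0 the value is 0 — not a tautology.
In Ł7: at x_1 = 0, x_2 = 0 the value is 0 — not a tautology.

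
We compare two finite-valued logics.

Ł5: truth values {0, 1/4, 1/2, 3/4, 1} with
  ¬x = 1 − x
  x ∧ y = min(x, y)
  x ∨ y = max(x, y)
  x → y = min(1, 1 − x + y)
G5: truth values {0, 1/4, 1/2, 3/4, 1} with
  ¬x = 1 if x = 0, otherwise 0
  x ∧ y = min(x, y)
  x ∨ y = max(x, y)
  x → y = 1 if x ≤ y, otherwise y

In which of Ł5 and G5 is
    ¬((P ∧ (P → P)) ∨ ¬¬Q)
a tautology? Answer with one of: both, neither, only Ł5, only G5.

In Ł5: at P = 0, Q = 1/4 the value is 3/4 — not a tautology.
In G5: at P = 0, Q = 1/4 the value is 0 — not a tautology.

neither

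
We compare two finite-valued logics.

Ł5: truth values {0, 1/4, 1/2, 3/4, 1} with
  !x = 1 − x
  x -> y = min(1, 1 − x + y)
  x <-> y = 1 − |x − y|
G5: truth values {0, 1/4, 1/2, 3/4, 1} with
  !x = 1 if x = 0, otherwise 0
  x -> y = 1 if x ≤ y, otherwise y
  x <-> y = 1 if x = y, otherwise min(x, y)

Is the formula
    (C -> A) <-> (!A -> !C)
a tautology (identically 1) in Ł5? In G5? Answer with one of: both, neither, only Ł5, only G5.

only Ł5

In Ł5: every assignment gives 1 — tautology.
In G5: at A = 1/4, C = 1/2 the value is 1/4 — not a tautology.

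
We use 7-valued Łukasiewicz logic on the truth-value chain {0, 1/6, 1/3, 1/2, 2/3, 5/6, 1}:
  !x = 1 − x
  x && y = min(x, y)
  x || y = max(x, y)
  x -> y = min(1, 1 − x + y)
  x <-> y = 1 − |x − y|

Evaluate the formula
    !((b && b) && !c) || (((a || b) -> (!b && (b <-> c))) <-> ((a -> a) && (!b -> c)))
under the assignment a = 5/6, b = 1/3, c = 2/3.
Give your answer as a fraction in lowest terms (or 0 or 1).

5/6

b && b = 1/3 && 1/3 = 1/3
!c = !2/3 = 1/3
(b && b) && !c = 1/3 && 1/3 = 1/3
!((b && b) && !c) = !1/3 = 2/3
a || b = 5/6 || 1/3 = 5/6
!b = !1/3 = 2/3
b <-> c = 1/3 <-> 2/3 = 2/3
!b && (b <-> c) = 2/3 && 2/3 = 2/3
(a || b) -> (!b && (b <-> c)) = 5/6 -> 2/3 = 5/6
a -> a = 5/6 -> 5/6 = 1
!b = !1/3 = 2/3
!b -> c = 2/3 -> 2/3 = 1
(a -> a) && (!b -> c) = 1 && 1 = 1
((a || b) -> (!b && (b <-> c))) <-> ((a -> a) && (!b -> c)) = 5/6 <-> 1 = 5/6
!((b && b) && !c) || (((a || b) -> (!b && (b <-> c))) <-> ((a -> a) && (!b -> c))) = 2/3 || 5/6 = 5/6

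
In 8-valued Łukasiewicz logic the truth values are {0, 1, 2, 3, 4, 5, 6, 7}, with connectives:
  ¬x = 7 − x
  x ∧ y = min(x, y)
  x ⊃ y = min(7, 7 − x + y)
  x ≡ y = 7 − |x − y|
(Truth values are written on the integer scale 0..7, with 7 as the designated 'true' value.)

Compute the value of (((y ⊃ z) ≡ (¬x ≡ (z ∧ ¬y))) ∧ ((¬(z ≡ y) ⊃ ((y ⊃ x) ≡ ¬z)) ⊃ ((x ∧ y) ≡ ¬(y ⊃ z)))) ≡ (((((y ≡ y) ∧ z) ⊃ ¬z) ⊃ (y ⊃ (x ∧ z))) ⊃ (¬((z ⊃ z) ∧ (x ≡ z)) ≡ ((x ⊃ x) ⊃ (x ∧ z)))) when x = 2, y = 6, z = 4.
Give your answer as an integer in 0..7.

y ⊃ z = 6 ⊃ 4 = 5
¬x = ¬2 = 5
¬y = ¬6 = 1
z ∧ ¬y = 4 ∧ 1 = 1
¬x ≡ (z ∧ ¬y) = 5 ≡ 1 = 3
(y ⊃ z) ≡ (¬x ≡ (z ∧ ¬y)) = 5 ≡ 3 = 5
z ≡ y = 4 ≡ 6 = 5
¬(z ≡ y) = ¬5 = 2
y ⊃ x = 6 ⊃ 2 = 3
¬z = ¬4 = 3
(y ⊃ x) ≡ ¬z = 3 ≡ 3 = 7
¬(z ≡ y) ⊃ ((y ⊃ x) ≡ ¬z) = 2 ⊃ 7 = 7
x ∧ y = 2 ∧ 6 = 2
y ⊃ z = 6 ⊃ 4 = 5
¬(y ⊃ z) = ¬5 = 2
(x ∧ y) ≡ ¬(y ⊃ z) = 2 ≡ 2 = 7
(¬(z ≡ y) ⊃ ((y ⊃ x) ≡ ¬z)) ⊃ ((x ∧ y) ≡ ¬(y ⊃ z)) = 7 ⊃ 7 = 7
((y ⊃ z) ≡ (¬x ≡ (z ∧ ¬y))) ∧ ((¬(z ≡ y) ⊃ ((y ⊃ x) ≡ ¬z)) ⊃ ((x ∧ y) ≡ ¬(y ⊃ z))) = 5 ∧ 7 = 5
y ≡ y = 6 ≡ 6 = 7
(y ≡ y) ∧ z = 7 ∧ 4 = 4
¬z = ¬4 = 3
((y ≡ y) ∧ z) ⊃ ¬z = 4 ⊃ 3 = 6
x ∧ z = 2 ∧ 4 = 2
y ⊃ (x ∧ z) = 6 ⊃ 2 = 3
(((y ≡ y) ∧ z) ⊃ ¬z) ⊃ (y ⊃ (x ∧ z)) = 6 ⊃ 3 = 4
z ⊃ z = 4 ⊃ 4 = 7
x ≡ z = 2 ≡ 4 = 5
(z ⊃ z) ∧ (x ≡ z) = 7 ∧ 5 = 5
¬((z ⊃ z) ∧ (x ≡ z)) = ¬5 = 2
x ⊃ x = 2 ⊃ 2 = 7
x ∧ z = 2 ∧ 4 = 2
(x ⊃ x) ⊃ (x ∧ z) = 7 ⊃ 2 = 2
¬((z ⊃ z) ∧ (x ≡ z)) ≡ ((x ⊃ x) ⊃ (x ∧ z)) = 2 ≡ 2 = 7
((((y ≡ y) ∧ z) ⊃ ¬z) ⊃ (y ⊃ (x ∧ z))) ⊃ (¬((z ⊃ z) ∧ (x ≡ z)) ≡ ((x ⊃ x) ⊃ (x ∧ z))) = 4 ⊃ 7 = 7
(((y ⊃ z) ≡ (¬x ≡ (z ∧ ¬y))) ∧ ((¬(z ≡ y) ⊃ ((y ⊃ x) ≡ ¬z)) ⊃ ((x ∧ y) ≡ ¬(y ⊃ z)))) ≡ (((((y ≡ y) ∧ z) ⊃ ¬z) ⊃ (y ⊃ (x ∧ z))) ⊃ (¬((z ⊃ z) ∧ (x ≡ z)) ≡ ((x ⊃ x) ⊃ (x ∧ z)))) = 5 ≡ 7 = 5

5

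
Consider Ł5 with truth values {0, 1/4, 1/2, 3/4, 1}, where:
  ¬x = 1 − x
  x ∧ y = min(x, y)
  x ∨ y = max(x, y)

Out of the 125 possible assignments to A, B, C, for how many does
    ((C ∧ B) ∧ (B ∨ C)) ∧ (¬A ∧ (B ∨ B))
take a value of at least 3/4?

value 1: 1 assignment (counts)
value 3/4: 7 assignments (counts)
value 1/2: 19 assignments
value 1/4: 37 assignments
value 0: 61 assignments
So 8 of the 125 assignments meet the threshold.

8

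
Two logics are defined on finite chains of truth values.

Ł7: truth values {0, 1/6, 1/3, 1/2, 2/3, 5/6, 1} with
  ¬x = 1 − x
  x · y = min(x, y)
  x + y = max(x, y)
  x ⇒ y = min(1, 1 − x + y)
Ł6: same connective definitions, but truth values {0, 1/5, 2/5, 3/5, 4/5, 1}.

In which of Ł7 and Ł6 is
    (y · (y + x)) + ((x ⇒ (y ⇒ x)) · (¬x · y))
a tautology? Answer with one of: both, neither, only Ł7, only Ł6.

In Ł7: at x = 0, y = 0 the value is 0 — not a tautology.
In Ł6: at x = 0, y = 0 the value is 0 — not a tautology.

neither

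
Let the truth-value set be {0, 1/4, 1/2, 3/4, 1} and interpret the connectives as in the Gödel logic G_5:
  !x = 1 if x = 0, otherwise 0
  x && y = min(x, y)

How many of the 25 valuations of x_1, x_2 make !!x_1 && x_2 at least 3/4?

8

value 1: 4 assignments (counts)
value 3/4: 4 assignments (counts)
value 1/2: 4 assignments
value 1/4: 4 assignments
value 0: 9 assignments
So 8 of the 25 assignments meet the threshold.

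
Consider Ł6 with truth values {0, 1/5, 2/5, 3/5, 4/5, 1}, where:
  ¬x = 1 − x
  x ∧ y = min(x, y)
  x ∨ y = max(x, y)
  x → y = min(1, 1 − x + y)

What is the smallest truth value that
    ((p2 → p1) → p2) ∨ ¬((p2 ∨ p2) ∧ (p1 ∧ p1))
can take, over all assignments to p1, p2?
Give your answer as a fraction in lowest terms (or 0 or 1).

Take p1 = 2/5, p2 = 2/5:
p2 → p1 = 2/5 → 2/5 = 1
(p2 → p1) → p2 = 1 → 2/5 = 2/5
p2 ∨ p2 = 2/5 ∨ 2/5 = 2/5
p1 ∧ p1 = 2/5 ∧ 2/5 = 2/5
(p2 ∨ p2) ∧ (p1 ∧ p1) = 2/5 ∧ 2/5 = 2/5
¬((p2 ∨ p2) ∧ (p1 ∧ p1)) = ¬2/5 = 3/5
((p2 → p1) → p2) ∨ ¬((p2 ∨ p2) ∧ (p1 ∧ p1)) = 2/5 ∨ 3/5 = 3/5
No assignment yields a value below 3/5, so this is the minimum.

3/5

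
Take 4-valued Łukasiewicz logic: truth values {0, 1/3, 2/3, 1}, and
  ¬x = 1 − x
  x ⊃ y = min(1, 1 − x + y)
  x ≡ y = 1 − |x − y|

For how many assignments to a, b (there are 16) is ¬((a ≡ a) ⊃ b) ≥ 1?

a = 0, b = 0 ↦ 1  ≥
a = 0, b = 1/3 ↦ 2/3  <
a = 0, b = 2/3 ↦ 1/3  <
a = 0, b = 1 ↦ 0  <
a = 1/3, b = 0 ↦ 1  ≥
a = 1/3, b = 1/3 ↦ 2/3  <
a = 1/3, b = 2/3 ↦ 1/3  <
a = 1/3, b = 1 ↦ 0  <
a = 2/3, b = 0 ↦ 1  ≥
a = 2/3, b = 1/3 ↦ 2/3  <
a = 2/3, b = 2/3 ↦ 1/3  <
a = 2/3, b = 1 ↦ 0  <
a = 1, b = 0 ↦ 1  ≥
a = 1, b = 1/3 ↦ 2/3  <
a = 1, b = 2/3 ↦ 1/3  <
a = 1, b = 1 ↦ 0  <
So 4 of the 16 assignments meet the threshold.

4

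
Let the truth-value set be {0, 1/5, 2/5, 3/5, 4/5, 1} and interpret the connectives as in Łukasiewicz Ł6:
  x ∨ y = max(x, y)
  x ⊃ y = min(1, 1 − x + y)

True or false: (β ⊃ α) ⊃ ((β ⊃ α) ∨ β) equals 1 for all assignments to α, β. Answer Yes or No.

At α = 2/5, β = 3/5, for instance:
β ⊃ α = 3/5 ⊃ 2/5 = 4/5
(β ⊃ α) ∨ β = 4/5 ∨ 3/5 = 4/5
(β ⊃ α) ⊃ ((β ⊃ α) ∨ β) = 4/5 ⊃ 4/5 = 1
and checking the remaining 35 assignments likewise gives ≥ 1 in every case.

Yes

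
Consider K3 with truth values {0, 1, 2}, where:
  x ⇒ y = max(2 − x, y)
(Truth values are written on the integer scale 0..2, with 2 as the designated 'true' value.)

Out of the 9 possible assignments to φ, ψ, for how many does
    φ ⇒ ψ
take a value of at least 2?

5

φ = 0, ψ = 0 ↦ 2  ≥
φ = 0, ψ = 1 ↦ 2  ≥
φ = 0, ψ = 2 ↦ 2  ≥
φ = 1, ψ = 0 ↦ 1  <
φ = 1, ψ = 1 ↦ 1  <
φ = 1, ψ = 2 ↦ 2  ≥
φ = 2, ψ = 0 ↦ 0  <
φ = 2, ψ = 1 ↦ 1  <
φ = 2, ψ = 2 ↦ 2  ≥
So 5 of the 9 assignments meet the threshold.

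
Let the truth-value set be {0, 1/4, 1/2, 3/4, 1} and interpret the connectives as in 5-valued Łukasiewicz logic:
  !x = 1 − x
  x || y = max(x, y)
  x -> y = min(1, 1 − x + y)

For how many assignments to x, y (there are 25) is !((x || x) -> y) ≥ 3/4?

3

value 1: 1 assignment (counts)
value 3/4: 2 assignments (counts)
value 1/2: 3 assignments
value 1/4: 4 assignments
value 0: 15 assignments
So 3 of the 25 assignments meet the threshold.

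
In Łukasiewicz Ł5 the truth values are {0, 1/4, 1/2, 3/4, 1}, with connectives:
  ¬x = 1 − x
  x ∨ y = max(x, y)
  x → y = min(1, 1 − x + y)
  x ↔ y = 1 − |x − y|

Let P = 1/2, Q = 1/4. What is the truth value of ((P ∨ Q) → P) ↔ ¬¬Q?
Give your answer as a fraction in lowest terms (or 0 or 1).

1/4

P ∨ Q = 1/2 ∨ 1/4 = 1/2
(P ∨ Q) → P = 1/2 → 1/2 = 1
¬Q = ¬1/4 = 3/4
¬¬Q = ¬3/4 = 1/4
((P ∨ Q) → P) ↔ ¬¬Q = 1 ↔ 1/4 = 1/4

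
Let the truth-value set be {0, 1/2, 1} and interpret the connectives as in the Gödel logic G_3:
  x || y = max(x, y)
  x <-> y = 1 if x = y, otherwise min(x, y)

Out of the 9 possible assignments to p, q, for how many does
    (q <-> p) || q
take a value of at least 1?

5

p = 0, q = 0 ↦ 1  ≥
p = 0, q = 1/2 ↦ 1/2  <
p = 0, q = 1 ↦ 1  ≥
p = 1/2, q = 0 ↦ 0  <
p = 1/2, q = 1/2 ↦ 1  ≥
p = 1/2, q = 1 ↦ 1  ≥
p = 1, q = 0 ↦ 0  <
p = 1, q = 1/2 ↦ 1/2  <
p = 1, q = 1 ↦ 1  ≥
So 5 of the 9 assignments meet the threshold.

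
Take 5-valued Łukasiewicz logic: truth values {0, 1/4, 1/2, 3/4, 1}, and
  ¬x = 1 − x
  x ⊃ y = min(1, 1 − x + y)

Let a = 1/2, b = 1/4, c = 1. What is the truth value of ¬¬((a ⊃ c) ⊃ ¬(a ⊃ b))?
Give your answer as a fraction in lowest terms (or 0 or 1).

a ⊃ c = 1/2 ⊃ 1 = 1
a ⊃ b = 1/2 ⊃ 1/4 = 3/4
¬(a ⊃ b) = ¬3/4 = 1/4
(a ⊃ c) ⊃ ¬(a ⊃ b) = 1 ⊃ 1/4 = 1/4
¬((a ⊃ c) ⊃ ¬(a ⊃ b)) = ¬1/4 = 3/4
¬¬((a ⊃ c) ⊃ ¬(a ⊃ b)) = ¬3/4 = 1/4

1/4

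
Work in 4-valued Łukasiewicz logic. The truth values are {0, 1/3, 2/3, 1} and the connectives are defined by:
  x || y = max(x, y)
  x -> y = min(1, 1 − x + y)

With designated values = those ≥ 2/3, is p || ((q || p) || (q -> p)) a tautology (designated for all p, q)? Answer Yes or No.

p = 0, q = 0 ↦ 1
p = 0, q = 1/3 ↦ 2/3
p = 0, q = 2/3 ↦ 2/3
p = 0, q = 1 ↦ 1
p = 1/3, q = 0 ↦ 1
p = 1/3, q = 1/3 ↦ 1
p = 1/3, q = 2/3 ↦ 2/3
p = 1/3, q = 1 ↦ 1
p = 2/3, q = 0 ↦ 1
p = 2/3, q = 1/3 ↦ 1
p = 2/3, q = 2/3 ↦ 1
p = 2/3, q = 1 ↦ 1
p = 1, q = 0 ↦ 1
p = 1, q = 1/3 ↦ 1
p = 1, q = 2/3 ↦ 1
p = 1, q = 1 ↦ 1
Every assignment gives a value ≥ 2/3.

Yes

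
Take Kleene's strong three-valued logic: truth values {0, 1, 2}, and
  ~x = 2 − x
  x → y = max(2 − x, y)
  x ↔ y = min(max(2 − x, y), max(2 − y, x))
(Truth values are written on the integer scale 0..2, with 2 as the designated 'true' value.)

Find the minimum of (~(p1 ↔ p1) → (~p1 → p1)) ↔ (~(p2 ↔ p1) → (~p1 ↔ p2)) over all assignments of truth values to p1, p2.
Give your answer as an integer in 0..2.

Take p1 = 0, p2 = 1:
p1 ↔ p1 = 0 ↔ 0 = 2
~(p1 ↔ p1) = ~2 = 0
~p1 = ~0 = 2
~p1 → p1 = 2 → 0 = 0
~(p1 ↔ p1) → (~p1 → p1) = 0 → 0 = 2
p2 ↔ p1 = 1 ↔ 0 = 1
~(p2 ↔ p1) = ~1 = 1
~p1 = ~0 = 2
~p1 ↔ p2 = 2 ↔ 1 = 1
~(p2 ↔ p1) → (~p1 ↔ p2) = 1 → 1 = 1
(~(p1 ↔ p1) → (~p1 → p1)) ↔ (~(p2 ↔ p1) → (~p1 ↔ p2)) = 2 ↔ 1 = 1
No assignment yields a value below 1, so this is the minimum.

1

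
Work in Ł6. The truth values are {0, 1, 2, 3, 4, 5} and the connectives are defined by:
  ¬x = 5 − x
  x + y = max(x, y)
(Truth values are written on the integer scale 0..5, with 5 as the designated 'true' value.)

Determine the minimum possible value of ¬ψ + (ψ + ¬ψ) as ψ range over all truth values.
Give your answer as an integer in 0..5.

Take ψ = 2:
¬ψ = ¬2 = 3
¬ψ = ¬2 = 3
ψ + ¬ψ = 2 + 3 = 3
¬ψ + (ψ + ¬ψ) = 3 + 3 = 3
No assignment yields a value below 3, so this is the minimum.

3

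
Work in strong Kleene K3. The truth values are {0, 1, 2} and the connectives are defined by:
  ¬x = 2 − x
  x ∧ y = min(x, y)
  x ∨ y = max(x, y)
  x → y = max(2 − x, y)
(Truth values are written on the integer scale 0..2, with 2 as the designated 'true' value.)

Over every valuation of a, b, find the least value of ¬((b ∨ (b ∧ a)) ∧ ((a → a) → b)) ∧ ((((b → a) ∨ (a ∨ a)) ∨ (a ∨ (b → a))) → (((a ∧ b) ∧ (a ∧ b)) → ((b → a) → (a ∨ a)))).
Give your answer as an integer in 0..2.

0

Take a = 0, b = 2:
b ∧ a = 2 ∧ 0 = 0
b ∨ (b ∧ a) = 2 ∨ 0 = 2
a → a = 0 → 0 = 2
(a → a) → b = 2 → 2 = 2
(b ∨ (b ∧ a)) ∧ ((a → a) → b) = 2 ∧ 2 = 2
¬((b ∨ (b ∧ a)) ∧ ((a → a) → b)) = ¬2 = 0
b → a = 2 → 0 = 0
a ∨ a = 0 ∨ 0 = 0
(b → a) ∨ (a ∨ a) = 0 ∨ 0 = 0
b → a = 2 → 0 = 0
a ∨ (b → a) = 0 ∨ 0 = 0
((b → a) ∨ (a ∨ a)) ∨ (a ∨ (b → a)) = 0 ∨ 0 = 0
a ∧ b = 0 ∧ 2 = 0
a ∧ b = 0 ∧ 2 = 0
(a ∧ b) ∧ (a ∧ b) = 0 ∧ 0 = 0
b → a = 2 → 0 = 0
a ∨ a = 0 ∨ 0 = 0
(b → a) → (a ∨ a) = 0 → 0 = 2
((a ∧ b) ∧ (a ∧ b)) → ((b → a) → (a ∨ a)) = 0 → 2 = 2
(((b → a) ∨ (a ∨ a)) ∨ (a ∨ (b → a))) → (((a ∧ b) ∧ (a ∧ b)) → ((b → a) → (a ∨ a))) = 0 → 2 = 2
¬((b ∨ (b ∧ a)) ∧ ((a → a) → b)) ∧ ((((b → a) ∨ (a ∨ a)) ∨ (a ∨ (b → a))) → (((a ∧ b) ∧ (a ∧ b)) → ((b → a) → (a ∨ a)))) = 0 ∧ 2 = 0
No assignment yields a value below 0, so this is the minimum.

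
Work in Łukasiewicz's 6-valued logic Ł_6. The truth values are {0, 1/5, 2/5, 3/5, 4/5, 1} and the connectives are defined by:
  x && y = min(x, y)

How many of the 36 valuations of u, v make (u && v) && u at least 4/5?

4

value 1: 1 assignment (counts)
value 4/5: 3 assignments (counts)
value 3/5: 5 assignments
value 2/5: 7 assignments
value 1/5: 9 assignments
value 0: 11 assignments
So 4 of the 36 assignments meet the threshold.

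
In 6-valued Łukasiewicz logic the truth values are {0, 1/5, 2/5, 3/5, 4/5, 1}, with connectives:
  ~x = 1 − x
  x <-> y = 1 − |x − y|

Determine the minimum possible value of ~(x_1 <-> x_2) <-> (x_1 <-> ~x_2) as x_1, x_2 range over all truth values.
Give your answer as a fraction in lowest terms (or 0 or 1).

Take x_1 = 2/5, x_2 = 2/5:
x_1 <-> x_2 = 2/5 <-> 2/5 = 1
~(x_1 <-> x_2) = ~1 = 0
~x_2 = ~2/5 = 3/5
x_1 <-> ~x_2 = 2/5 <-> 3/5 = 4/5
~(x_1 <-> x_2) <-> (x_1 <-> ~x_2) = 0 <-> 4/5 = 1/5
No assignment yields a value below 1/5, so this is the minimum.

1/5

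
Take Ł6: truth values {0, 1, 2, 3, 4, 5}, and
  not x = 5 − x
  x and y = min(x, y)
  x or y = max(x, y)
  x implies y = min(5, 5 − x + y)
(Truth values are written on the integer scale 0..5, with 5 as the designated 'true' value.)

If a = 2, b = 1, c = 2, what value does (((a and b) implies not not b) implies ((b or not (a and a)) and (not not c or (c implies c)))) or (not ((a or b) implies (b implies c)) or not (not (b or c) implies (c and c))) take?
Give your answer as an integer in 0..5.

3

a and b = 2 and 1 = 1
not b = not 1 = 4
not not b = not 4 = 1
(a and b) implies not not b = 1 implies 1 = 5
a and a = 2 and 2 = 2
not (a and a) = not 2 = 3
b or not (a and a) = 1 or 3 = 3
not c = not 2 = 3
not not c = not 3 = 2
c implies c = 2 implies 2 = 5
not not c or (c implies c) = 2 or 5 = 5
(b or not (a and a)) and (not not c or (c implies c)) = 3 and 5 = 3
((a and b) implies not not b) implies ((b or not (a and a)) and (not not c or (c implies c))) = 5 implies 3 = 3
a or b = 2 or 1 = 2
b implies c = 1 implies 2 = 5
(a or b) implies (b implies c) = 2 implies 5 = 5
not ((a or b) implies (b implies c)) = not 5 = 0
b or c = 1 or 2 = 2
not (b or c) = not 2 = 3
c and c = 2 and 2 = 2
not (b or c) implies (c and c) = 3 implies 2 = 4
not (not (b or c) implies (c and c)) = not 4 = 1
not ((a or b) implies (b implies c)) or not (not (b or c) implies (c and c)) = 0 or 1 = 1
(((a and b) implies not not b) implies ((b or not (a and a)) and (not not c or (c implies c)))) or (not ((a or b) implies (b implies c)) or not (not (b or c) implies (c and c))) = 3 or 1 = 3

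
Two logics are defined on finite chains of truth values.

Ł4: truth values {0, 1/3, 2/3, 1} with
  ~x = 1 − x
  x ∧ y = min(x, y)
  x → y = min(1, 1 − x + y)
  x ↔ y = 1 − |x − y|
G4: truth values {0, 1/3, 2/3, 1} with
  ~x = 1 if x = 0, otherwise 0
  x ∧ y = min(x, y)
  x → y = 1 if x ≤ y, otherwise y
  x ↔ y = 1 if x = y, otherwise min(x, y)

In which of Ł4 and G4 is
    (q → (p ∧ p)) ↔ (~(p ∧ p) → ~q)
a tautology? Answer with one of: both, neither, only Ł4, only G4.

only Ł4

In Ł4: every assignment gives 1 — tautology.
In G4: at p = 1/3, q = 2/3 the value is 1/3 — not a tautology.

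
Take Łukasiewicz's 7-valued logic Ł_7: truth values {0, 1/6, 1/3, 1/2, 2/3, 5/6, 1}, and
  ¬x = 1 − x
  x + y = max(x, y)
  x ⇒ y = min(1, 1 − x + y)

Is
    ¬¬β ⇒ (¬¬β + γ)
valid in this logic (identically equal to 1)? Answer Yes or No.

At β = 1/2, γ = 1, for instance:
¬β = ¬1/2 = 1/2
¬¬β = ¬1/2 = 1/2
¬¬β + γ = 1/2 + 1 = 1
¬¬β ⇒ (¬¬β + γ) = 1/2 ⇒ 1 = 1
and checking the remaining 48 assignments likewise gives ≥ 1 in every case.

Yes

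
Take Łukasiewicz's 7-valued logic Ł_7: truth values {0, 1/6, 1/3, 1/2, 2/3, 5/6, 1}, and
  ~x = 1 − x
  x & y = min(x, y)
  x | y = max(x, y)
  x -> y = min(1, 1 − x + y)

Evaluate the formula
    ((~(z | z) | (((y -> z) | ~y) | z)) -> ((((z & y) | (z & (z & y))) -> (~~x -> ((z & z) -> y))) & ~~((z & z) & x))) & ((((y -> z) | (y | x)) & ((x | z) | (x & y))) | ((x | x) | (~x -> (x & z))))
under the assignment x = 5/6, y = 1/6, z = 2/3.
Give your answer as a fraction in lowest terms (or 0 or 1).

z | z = 2/3 | 2/3 = 2/3
~(z | z) = ~2/3 = 1/3
y -> z = 1/6 -> 2/3 = 1
~y = ~1/6 = 5/6
(y -> z) | ~y = 1 | 5/6 = 1
((y -> z) | ~y) | z = 1 | 2/3 = 1
~(z | z) | (((y -> z) | ~y) | z) = 1/3 | 1 = 1
z & y = 2/3 & 1/6 = 1/6
z & y = 2/3 & 1/6 = 1/6
z & (z & y) = 2/3 & 1/6 = 1/6
(z & y) | (z & (z & y)) = 1/6 | 1/6 = 1/6
~x = ~5/6 = 1/6
~~x = ~1/6 = 5/6
z & z = 2/3 & 2/3 = 2/3
(z & z) -> y = 2/3 -> 1/6 = 1/2
~~x -> ((z & z) -> y) = 5/6 -> 1/2 = 2/3
((z & y) | (z & (z & y))) -> (~~x -> ((z & z) -> y)) = 1/6 -> 2/3 = 1
z & z = 2/3 & 2/3 = 2/3
(z & z) & x = 2/3 & 5/6 = 2/3
~((z & z) & x) = ~2/3 = 1/3
~~((z & z) & x) = ~1/3 = 2/3
(((z & y) | (z & (z & y))) -> (~~x -> ((z & z) -> y))) & ~~((z & z) & x) = 1 & 2/3 = 2/3
(~(z | z) | (((y -> z) | ~y) | z)) -> ((((z & y) | (z & (z & y))) -> (~~x -> ((z & z) -> y))) & ~~((z & z) & x)) = 1 -> 2/3 = 2/3
y -> z = 1/6 -> 2/3 = 1
y | x = 1/6 | 5/6 = 5/6
(y -> z) | (y | x) = 1 | 5/6 = 1
x | z = 5/6 | 2/3 = 5/6
x & y = 5/6 & 1/6 = 1/6
(x | z) | (x & y) = 5/6 | 1/6 = 5/6
((y -> z) | (y | x)) & ((x | z) | (x & y)) = 1 & 5/6 = 5/6
x | x = 5/6 | 5/6 = 5/6
~x = ~5/6 = 1/6
x & z = 5/6 & 2/3 = 2/3
~x -> (x & z) = 1/6 -> 2/3 = 1
(x | x) | (~x -> (x & z)) = 5/6 | 1 = 1
(((y -> z) | (y | x)) & ((x | z) | (x & y))) | ((x | x) | (~x -> (x & z))) = 5/6 | 1 = 1
((~(z | z) | (((y -> z) | ~y) | z)) -> ((((z & y) | (z & (z & y))) -> (~~x -> ((z & z) -> y))) & ~~((z & z) & x))) & ((((y -> z) | (y | x)) & ((x | z) | (x & y))) | ((x | x) | (~x -> (x & z)))) = 2/3 & 1 = 2/3

2/3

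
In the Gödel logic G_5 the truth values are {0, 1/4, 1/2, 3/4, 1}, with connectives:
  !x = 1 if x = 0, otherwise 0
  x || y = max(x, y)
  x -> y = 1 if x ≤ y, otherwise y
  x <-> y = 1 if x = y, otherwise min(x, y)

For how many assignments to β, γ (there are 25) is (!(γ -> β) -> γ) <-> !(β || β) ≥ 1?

2

value 1: 2 assignments (counts)
value 3/4: 1 assignment
value 1/2: 1 assignment
value 1/4: 1 assignment
value 0: 20 assignments
So 2 of the 25 assignments meet the threshold.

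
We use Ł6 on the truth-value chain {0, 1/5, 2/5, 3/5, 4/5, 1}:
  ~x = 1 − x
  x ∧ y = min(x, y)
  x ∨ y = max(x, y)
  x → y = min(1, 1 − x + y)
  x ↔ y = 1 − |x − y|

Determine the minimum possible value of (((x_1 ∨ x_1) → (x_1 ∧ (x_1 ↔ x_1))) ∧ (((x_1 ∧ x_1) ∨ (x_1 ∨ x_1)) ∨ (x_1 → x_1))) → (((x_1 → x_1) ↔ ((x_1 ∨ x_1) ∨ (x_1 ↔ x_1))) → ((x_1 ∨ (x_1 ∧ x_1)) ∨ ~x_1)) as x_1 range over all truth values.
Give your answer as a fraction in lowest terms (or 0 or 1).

Take x_1 = 2/5:
x_1 ∨ x_1 = 2/5 ∨ 2/5 = 2/5
x_1 ↔ x_1 = 2/5 ↔ 2/5 = 1
x_1 ∧ (x_1 ↔ x_1) = 2/5 ∧ 1 = 2/5
(x_1 ∨ x_1) → (x_1 ∧ (x_1 ↔ x_1)) = 2/5 → 2/5 = 1
x_1 ∧ x_1 = 2/5 ∧ 2/5 = 2/5
x_1 ∨ x_1 = 2/5 ∨ 2/5 = 2/5
(x_1 ∧ x_1) ∨ (x_1 ∨ x_1) = 2/5 ∨ 2/5 = 2/5
x_1 → x_1 = 2/5 → 2/5 = 1
((x_1 ∧ x_1) ∨ (x_1 ∨ x_1)) ∨ (x_1 → x_1) = 2/5 ∨ 1 = 1
((x_1 ∨ x_1) → (x_1 ∧ (x_1 ↔ x_1))) ∧ (((x_1 ∧ x_1) ∨ (x_1 ∨ x_1)) ∨ (x_1 → x_1)) = 1 ∧ 1 = 1
x_1 → x_1 = 2/5 → 2/5 = 1
x_1 ∨ x_1 = 2/5 ∨ 2/5 = 2/5
x_1 ↔ x_1 = 2/5 ↔ 2/5 = 1
(x_1 ∨ x_1) ∨ (x_1 ↔ x_1) = 2/5 ∨ 1 = 1
(x_1 → x_1) ↔ ((x_1 ∨ x_1) ∨ (x_1 ↔ x_1)) = 1 ↔ 1 = 1
x_1 ∧ x_1 = 2/5 ∧ 2/5 = 2/5
x_1 ∨ (x_1 ∧ x_1) = 2/5 ∨ 2/5 = 2/5
~x_1 = ~2/5 = 3/5
(x_1 ∨ (x_1 ∧ x_1)) ∨ ~x_1 = 2/5 ∨ 3/5 = 3/5
((x_1 → x_1) ↔ ((x_1 ∨ x_1) ∨ (x_1 ↔ x_1))) → ((x_1 ∨ (x_1 ∧ x_1)) ∨ ~x_1) = 1 → 3/5 = 3/5
(((x_1 ∨ x_1) → (x_1 ∧ (x_1 ↔ x_1))) ∧ (((x_1 ∧ x_1) ∨ (x_1 ∨ x_1)) ∨ (x_1 → x_1))) → (((x_1 → x_1) ↔ ((x_1 ∨ x_1) ∨ (x_1 ↔ x_1))) → ((x_1 ∨ (x_1 ∧ x_1)) ∨ ~x_1)) = 1 → 3/5 = 3/5
No assignment yields a value below 3/5, so this is the minimum.

3/5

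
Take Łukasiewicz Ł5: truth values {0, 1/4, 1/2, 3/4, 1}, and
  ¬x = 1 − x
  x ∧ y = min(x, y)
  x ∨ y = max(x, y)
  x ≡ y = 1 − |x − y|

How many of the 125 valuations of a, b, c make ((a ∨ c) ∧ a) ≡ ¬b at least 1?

25

value 1: 25 assignments (counts)
value 3/4: 40 assignments
value 1/2: 30 assignments
value 1/4: 20 assignments
value 0: 10 assignments
So 25 of the 125 assignments meet the threshold.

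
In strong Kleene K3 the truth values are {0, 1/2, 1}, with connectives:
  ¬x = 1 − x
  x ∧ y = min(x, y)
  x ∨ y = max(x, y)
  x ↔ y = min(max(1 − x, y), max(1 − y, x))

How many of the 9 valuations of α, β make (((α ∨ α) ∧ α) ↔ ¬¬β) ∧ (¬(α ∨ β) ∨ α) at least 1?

α = 0, β = 0 ↦ 1  ≥
α = 0, β = 1/2 ↦ 1/2  <
α = 0, β = 1 ↦ 0  <
α = 1/2, β = 0 ↦ 1/2  <
α = 1/2, β = 1/2 ↦ 1/2  <
α = 1/2, β = 1 ↦ 1/2  <
α = 1, β = 0 ↦ 0  <
α = 1, β = 1/2 ↦ 1/2  <
α = 1, β = 1 ↦ 1  ≥
So 2 of the 9 assignments meet the threshold.

2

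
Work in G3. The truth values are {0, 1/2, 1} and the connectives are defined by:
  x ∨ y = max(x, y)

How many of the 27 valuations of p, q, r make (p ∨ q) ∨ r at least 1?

19

value 1: 19 assignments (counts)
value 1/2: 7 assignments
value 0: 1 assignment
So 19 of the 27 assignments meet the threshold.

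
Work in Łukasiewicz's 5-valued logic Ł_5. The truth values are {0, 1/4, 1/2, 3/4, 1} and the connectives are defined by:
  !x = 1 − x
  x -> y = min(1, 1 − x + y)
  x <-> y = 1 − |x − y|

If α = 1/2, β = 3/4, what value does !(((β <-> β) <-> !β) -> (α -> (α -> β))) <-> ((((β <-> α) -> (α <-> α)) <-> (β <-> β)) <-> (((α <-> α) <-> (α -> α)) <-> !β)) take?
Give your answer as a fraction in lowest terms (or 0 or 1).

β <-> β = 3/4 <-> 3/4 = 1
!β = !3/4 = 1/4
(β <-> β) <-> !β = 1 <-> 1/4 = 1/4
α -> β = 1/2 -> 3/4 = 1
α -> (α -> β) = 1/2 -> 1 = 1
((β <-> β) <-> !β) -> (α -> (α -> β)) = 1/4 -> 1 = 1
!(((β <-> β) <-> !β) -> (α -> (α -> β))) = !1 = 0
β <-> α = 3/4 <-> 1/2 = 3/4
α <-> α = 1/2 <-> 1/2 = 1
(β <-> α) -> (α <-> α) = 3/4 -> 1 = 1
β <-> β = 3/4 <-> 3/4 = 1
((β <-> α) -> (α <-> α)) <-> (β <-> β) = 1 <-> 1 = 1
α <-> α = 1/2 <-> 1/2 = 1
α -> α = 1/2 -> 1/2 = 1
(α <-> α) <-> (α -> α) = 1 <-> 1 = 1
!β = !3/4 = 1/4
((α <-> α) <-> (α -> α)) <-> !β = 1 <-> 1/4 = 1/4
(((β <-> α) -> (α <-> α)) <-> (β <-> β)) <-> (((α <-> α) <-> (α -> α)) <-> !β) = 1 <-> 1/4 = 1/4
!(((β <-> β) <-> !β) -> (α -> (α -> β))) <-> ((((β <-> α) -> (α <-> α)) <-> (β <-> β)) <-> (((α <-> α) <-> (α -> α)) <-> !β)) = 0 <-> 1/4 = 3/4

3/4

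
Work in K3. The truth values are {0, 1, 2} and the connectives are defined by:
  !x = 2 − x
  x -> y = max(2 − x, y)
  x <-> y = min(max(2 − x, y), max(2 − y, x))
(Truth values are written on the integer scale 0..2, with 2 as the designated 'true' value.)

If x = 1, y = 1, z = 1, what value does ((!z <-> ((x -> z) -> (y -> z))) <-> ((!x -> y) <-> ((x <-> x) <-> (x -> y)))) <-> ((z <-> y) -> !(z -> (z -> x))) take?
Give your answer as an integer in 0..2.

!z = !1 = 1
x -> z = 1 -> 1 = 1
y -> z = 1 -> 1 = 1
(x -> z) -> (y -> z) = 1 -> 1 = 1
!z <-> ((x -> z) -> (y -> z)) = 1 <-> 1 = 1
!x = !1 = 1
!x -> y = 1 -> 1 = 1
x <-> x = 1 <-> 1 = 1
x -> y = 1 -> 1 = 1
(x <-> x) <-> (x -> y) = 1 <-> 1 = 1
(!x -> y) <-> ((x <-> x) <-> (x -> y)) = 1 <-> 1 = 1
(!z <-> ((x -> z) -> (y -> z))) <-> ((!x -> y) <-> ((x <-> x) <-> (x -> y))) = 1 <-> 1 = 1
z <-> y = 1 <-> 1 = 1
z -> x = 1 -> 1 = 1
z -> (z -> x) = 1 -> 1 = 1
!(z -> (z -> x)) = !1 = 1
(z <-> y) -> !(z -> (z -> x)) = 1 -> 1 = 1
((!z <-> ((x -> z) -> (y -> z))) <-> ((!x -> y) <-> ((x <-> x) <-> (x -> y)))) <-> ((z <-> y) -> !(z -> (z -> x))) = 1 <-> 1 = 1

1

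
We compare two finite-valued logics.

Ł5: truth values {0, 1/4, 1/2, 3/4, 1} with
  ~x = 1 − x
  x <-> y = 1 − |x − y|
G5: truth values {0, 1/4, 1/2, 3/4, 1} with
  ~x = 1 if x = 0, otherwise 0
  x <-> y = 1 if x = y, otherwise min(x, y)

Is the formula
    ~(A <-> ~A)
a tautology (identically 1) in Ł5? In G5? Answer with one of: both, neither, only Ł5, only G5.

only G5

In Ł5: at A = 1/4 the value is 1/2 — not a tautology.
In G5: every assignment gives 1 — tautology.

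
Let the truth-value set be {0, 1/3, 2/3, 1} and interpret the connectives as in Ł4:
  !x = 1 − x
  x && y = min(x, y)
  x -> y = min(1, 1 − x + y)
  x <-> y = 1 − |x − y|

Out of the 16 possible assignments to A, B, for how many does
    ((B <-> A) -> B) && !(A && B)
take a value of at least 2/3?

A = 0, B = 0 ↦ 0  <
A = 0, B = 1/3 ↦ 2/3  ≥
A = 0, B = 2/3 ↦ 1  ≥
A = 0, B = 1 ↦ 1  ≥
A = 1/3, B = 0 ↦ 1/3  <
A = 1/3, B = 1/3 ↦ 1/3  <
A = 1/3, B = 2/3 ↦ 2/3  ≥
A = 1/3, B = 1 ↦ 2/3  ≥
A = 2/3, B = 0 ↦ 2/3  ≥
A = 2/3, B = 1/3 ↦ 2/3  ≥
A = 2/3, B = 2/3 ↦ 1/3  <
A = 2/3, B = 1 ↦ 1/3  <
A = 1, B = 0 ↦ 1  ≥
A = 1, B = 1/3 ↦ 2/3  ≥
A = 1, B = 2/3 ↦ 1/3  <
A = 1, B = 1 ↦ 0  <
So 9 of the 16 assignments meet the threshold.

9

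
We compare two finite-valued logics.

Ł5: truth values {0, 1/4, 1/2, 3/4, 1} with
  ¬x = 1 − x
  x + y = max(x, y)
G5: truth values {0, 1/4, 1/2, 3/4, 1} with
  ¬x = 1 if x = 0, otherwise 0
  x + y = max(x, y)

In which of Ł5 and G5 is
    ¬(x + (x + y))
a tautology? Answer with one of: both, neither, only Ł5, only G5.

neither

In Ł5: at x = 0, y = 1/4 the value is 3/4 — not a tautology.
In G5: at x = 0, y = 1/4 the value is 0 — not a tautology.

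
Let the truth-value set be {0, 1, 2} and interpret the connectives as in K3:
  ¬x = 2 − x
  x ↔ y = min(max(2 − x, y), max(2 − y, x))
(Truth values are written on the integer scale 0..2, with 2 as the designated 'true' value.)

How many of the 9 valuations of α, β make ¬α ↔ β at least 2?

α = 0, β = 0 ↦ 0  <
α = 0, β = 1 ↦ 1  <
α = 0, β = 2 ↦ 2  ≥
α = 1, β = 0 ↦ 1  <
α = 1, β = 1 ↦ 1  <
α = 1, β = 2 ↦ 1  <
α = 2, β = 0 ↦ 2  ≥
α = 2, β = 1 ↦ 1  <
α = 2, β = 2 ↦ 0  <
So 2 of the 9 assignments meet the threshold.

2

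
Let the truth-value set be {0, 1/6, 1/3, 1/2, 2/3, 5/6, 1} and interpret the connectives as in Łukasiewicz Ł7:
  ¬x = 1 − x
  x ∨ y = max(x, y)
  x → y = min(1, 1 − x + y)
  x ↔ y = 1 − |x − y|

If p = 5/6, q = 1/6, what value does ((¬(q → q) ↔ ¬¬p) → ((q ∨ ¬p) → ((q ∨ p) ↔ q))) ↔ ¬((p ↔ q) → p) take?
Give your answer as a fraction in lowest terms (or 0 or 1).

0

q → q = 1/6 → 1/6 = 1
¬(q → q) = ¬1 = 0
¬p = ¬5/6 = 1/6
¬¬p = ¬1/6 = 5/6
¬(q → q) ↔ ¬¬p = 0 ↔ 5/6 = 1/6
¬p = ¬5/6 = 1/6
q ∨ ¬p = 1/6 ∨ 1/6 = 1/6
q ∨ p = 1/6 ∨ 5/6 = 5/6
(q ∨ p) ↔ q = 5/6 ↔ 1/6 = 1/3
(q ∨ ¬p) → ((q ∨ p) ↔ q) = 1/6 → 1/3 = 1
(¬(q → q) ↔ ¬¬p) → ((q ∨ ¬p) → ((q ∨ p) ↔ q)) = 1/6 → 1 = 1
p ↔ q = 5/6 ↔ 1/6 = 1/3
(p ↔ q) → p = 1/3 → 5/6 = 1
¬((p ↔ q) → p) = ¬1 = 0
((¬(q → q) ↔ ¬¬p) → ((q ∨ ¬p) → ((q ∨ p) ↔ q))) ↔ ¬((p ↔ q) → p) = 1 ↔ 0 = 0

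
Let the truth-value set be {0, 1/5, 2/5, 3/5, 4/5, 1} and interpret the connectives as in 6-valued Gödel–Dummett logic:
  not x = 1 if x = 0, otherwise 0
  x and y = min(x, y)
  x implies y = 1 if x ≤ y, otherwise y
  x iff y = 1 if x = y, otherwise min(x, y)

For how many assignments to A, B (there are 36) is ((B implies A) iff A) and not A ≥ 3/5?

value 1: 5 assignments (counts)
value 0: 31 assignments
So 5 of the 36 assignments meet the threshold.

5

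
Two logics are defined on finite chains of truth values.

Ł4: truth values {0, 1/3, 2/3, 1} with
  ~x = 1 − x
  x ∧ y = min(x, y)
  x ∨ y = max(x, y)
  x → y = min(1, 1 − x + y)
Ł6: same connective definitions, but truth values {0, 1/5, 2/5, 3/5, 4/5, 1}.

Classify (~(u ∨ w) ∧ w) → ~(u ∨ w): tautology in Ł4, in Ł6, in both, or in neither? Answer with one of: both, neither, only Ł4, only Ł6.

In Ł4: every assignment gives 1 — tautology.
In Ł6: every assignment gives 1 — tautology.

both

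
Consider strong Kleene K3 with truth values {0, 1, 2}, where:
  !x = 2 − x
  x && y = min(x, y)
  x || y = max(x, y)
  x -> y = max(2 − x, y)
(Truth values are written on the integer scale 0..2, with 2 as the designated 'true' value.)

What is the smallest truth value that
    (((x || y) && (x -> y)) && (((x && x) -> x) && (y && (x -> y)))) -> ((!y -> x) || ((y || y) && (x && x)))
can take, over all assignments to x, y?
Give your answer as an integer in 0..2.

1

Take x = 0, y = 1:
x || y = 0 || 1 = 1
x -> y = 0 -> 1 = 2
(x || y) && (x -> y) = 1 && 2 = 1
x && x = 0 && 0 = 0
(x && x) -> x = 0 -> 0 = 2
x -> y = 0 -> 1 = 2
y && (x -> y) = 1 && 2 = 1
((x && x) -> x) && (y && (x -> y)) = 2 && 1 = 1
((x || y) && (x -> y)) && (((x && x) -> x) && (y && (x -> y))) = 1 && 1 = 1
!y = !1 = 1
!y -> x = 1 -> 0 = 1
y || y = 1 || 1 = 1
x && x = 0 && 0 = 0
(y || y) && (x && x) = 1 && 0 = 0
(!y -> x) || ((y || y) && (x && x)) = 1 || 0 = 1
(((x || y) && (x -> y)) && (((x && x) -> x) && (y && (x -> y)))) -> ((!y -> x) || ((y || y) && (x && x))) = 1 -> 1 = 1
No assignment yields a value below 1, so this is the minimum.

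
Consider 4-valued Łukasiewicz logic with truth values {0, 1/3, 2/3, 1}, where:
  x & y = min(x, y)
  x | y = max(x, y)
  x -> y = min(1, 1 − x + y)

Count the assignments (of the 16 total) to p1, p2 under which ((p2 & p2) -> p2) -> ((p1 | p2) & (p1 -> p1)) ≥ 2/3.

12

p1 = 0, p2 = 0 ↦ 0  <
p1 = 0, p2 = 1/3 ↦ 1/3  <
p1 = 0, p2 = 2/3 ↦ 2/3  ≥
p1 = 0, p2 = 1 ↦ 1  ≥
p1 = 1/3, p2 = 0 ↦ 1/3  <
p1 = 1/3, p2 = 1/3 ↦ 1/3  <
p1 = 1/3, p2 = 2/3 ↦ 2/3  ≥
p1 = 1/3, p2 = 1 ↦ 1  ≥
p1 = 2/3, p2 = 0 ↦ 2/3  ≥
p1 = 2/3, p2 = 1/3 ↦ 2/3  ≥
p1 = 2/3, p2 = 2/3 ↦ 2/3  ≥
p1 = 2/3, p2 = 1 ↦ 1  ≥
p1 = 1, p2 = 0 ↦ 1  ≥
p1 = 1, p2 = 1/3 ↦ 1  ≥
p1 = 1, p2 = 2/3 ↦ 1  ≥
p1 = 1, p2 = 1 ↦ 1  ≥
So 12 of the 16 assignments meet the threshold.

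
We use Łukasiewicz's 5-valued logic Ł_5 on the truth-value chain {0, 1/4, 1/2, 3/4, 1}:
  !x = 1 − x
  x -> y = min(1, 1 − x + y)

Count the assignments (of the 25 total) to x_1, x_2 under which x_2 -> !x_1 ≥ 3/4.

value 1: 15 assignments (counts)
value 3/4: 4 assignments (counts)
value 1/2: 3 assignments
value 1/4: 2 assignments
value 0: 1 assignment
So 19 of the 25 assignments meet the threshold.

19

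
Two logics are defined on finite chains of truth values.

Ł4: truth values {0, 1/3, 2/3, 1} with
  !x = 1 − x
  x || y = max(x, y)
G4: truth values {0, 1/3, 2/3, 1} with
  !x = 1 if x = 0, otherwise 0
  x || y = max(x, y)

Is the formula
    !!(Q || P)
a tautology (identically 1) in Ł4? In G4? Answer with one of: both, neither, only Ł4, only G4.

neither

In Ł4: at P = 0, Q = 0 the value is 0 — not a tautology.
In G4: at P = 0, Q = 0 the value is 0 — not a tautology.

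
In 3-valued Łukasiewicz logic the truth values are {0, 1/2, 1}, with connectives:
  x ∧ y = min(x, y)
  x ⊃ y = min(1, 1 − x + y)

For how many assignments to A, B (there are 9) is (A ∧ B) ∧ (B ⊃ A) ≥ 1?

A = 0, B = 0 ↦ 0  <
A = 0, B = 1/2 ↦ 0  <
A = 0, B = 1 ↦ 0  <
A = 1/2, B = 0 ↦ 0  <
A = 1/2, B = 1/2 ↦ 1/2  <
A = 1/2, B = 1 ↦ 1/2  <
A = 1, B = 0 ↦ 0  <
A = 1, B = 1/2 ↦ 1/2  <
A = 1, B = 1 ↦ 1  ≥
So 1 of the 9 assignments meets the threshold.

1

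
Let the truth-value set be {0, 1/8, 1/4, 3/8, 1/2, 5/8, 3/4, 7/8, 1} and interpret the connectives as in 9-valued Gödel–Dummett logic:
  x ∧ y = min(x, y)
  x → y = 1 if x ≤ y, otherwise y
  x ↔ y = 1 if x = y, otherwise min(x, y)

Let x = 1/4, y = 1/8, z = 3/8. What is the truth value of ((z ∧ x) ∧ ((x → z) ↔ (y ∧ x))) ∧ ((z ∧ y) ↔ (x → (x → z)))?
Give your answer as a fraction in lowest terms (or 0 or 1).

1/8

z ∧ x = 3/8 ∧ 1/4 = 1/4
x → z = 1/4 → 3/8 = 1
y ∧ x = 1/8 ∧ 1/4 = 1/8
(x → z) ↔ (y ∧ x) = 1 ↔ 1/8 = 1/8
(z ∧ x) ∧ ((x → z) ↔ (y ∧ x)) = 1/4 ∧ 1/8 = 1/8
z ∧ y = 3/8 ∧ 1/8 = 1/8
x → z = 1/4 → 3/8 = 1
x → (x → z) = 1/4 → 1 = 1
(z ∧ y) ↔ (x → (x → z)) = 1/8 ↔ 1 = 1/8
((z ∧ x) ∧ ((x → z) ↔ (y ∧ x))) ∧ ((z ∧ y) ↔ (x → (x → z))) = 1/8 ∧ 1/8 = 1/8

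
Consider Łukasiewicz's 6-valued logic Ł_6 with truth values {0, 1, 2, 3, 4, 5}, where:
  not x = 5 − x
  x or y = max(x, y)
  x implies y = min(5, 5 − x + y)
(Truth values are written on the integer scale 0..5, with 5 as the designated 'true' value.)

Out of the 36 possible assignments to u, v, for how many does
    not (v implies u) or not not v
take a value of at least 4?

12

value 5: 6 assignments (counts)
value 4: 6 assignments (counts)
value 3: 6 assignments
value 2: 6 assignments
value 1: 6 assignments
value 0: 6 assignments
So 12 of the 36 assignments meet the threshold.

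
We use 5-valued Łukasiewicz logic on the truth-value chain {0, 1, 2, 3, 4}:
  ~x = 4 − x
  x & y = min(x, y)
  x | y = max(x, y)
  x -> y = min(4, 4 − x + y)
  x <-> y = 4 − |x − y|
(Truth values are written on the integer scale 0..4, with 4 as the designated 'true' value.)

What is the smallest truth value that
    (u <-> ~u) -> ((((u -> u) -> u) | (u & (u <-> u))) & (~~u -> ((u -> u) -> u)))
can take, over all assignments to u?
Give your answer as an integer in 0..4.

2

Take u = 2:
~u = ~2 = 2
u <-> ~u = 2 <-> 2 = 4
u -> u = 2 -> 2 = 4
(u -> u) -> u = 4 -> 2 = 2
u <-> u = 2 <-> 2 = 4
u & (u <-> u) = 2 & 4 = 2
((u -> u) -> u) | (u & (u <-> u)) = 2 | 2 = 2
~u = ~2 = 2
~~u = ~2 = 2
u -> u = 2 -> 2 = 4
(u -> u) -> u = 4 -> 2 = 2
~~u -> ((u -> u) -> u) = 2 -> 2 = 4
(((u -> u) -> u) | (u & (u <-> u))) & (~~u -> ((u -> u) -> u)) = 2 & 4 = 2
(u <-> ~u) -> ((((u -> u) -> u) | (u & (u <-> u))) & (~~u -> ((u -> u) -> u))) = 4 -> 2 = 2
No assignment yields a value below 2, so this is the minimum.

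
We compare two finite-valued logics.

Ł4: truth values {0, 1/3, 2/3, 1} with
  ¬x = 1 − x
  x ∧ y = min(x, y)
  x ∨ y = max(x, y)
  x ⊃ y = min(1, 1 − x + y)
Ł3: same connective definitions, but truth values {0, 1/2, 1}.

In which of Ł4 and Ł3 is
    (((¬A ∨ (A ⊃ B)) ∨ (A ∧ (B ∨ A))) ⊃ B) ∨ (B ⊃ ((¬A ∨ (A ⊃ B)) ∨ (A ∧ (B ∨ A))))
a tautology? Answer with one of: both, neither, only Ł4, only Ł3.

both

In Ł4: every assignment gives 1 — tautology.
In Ł3: every assignment gives 1 — tautology.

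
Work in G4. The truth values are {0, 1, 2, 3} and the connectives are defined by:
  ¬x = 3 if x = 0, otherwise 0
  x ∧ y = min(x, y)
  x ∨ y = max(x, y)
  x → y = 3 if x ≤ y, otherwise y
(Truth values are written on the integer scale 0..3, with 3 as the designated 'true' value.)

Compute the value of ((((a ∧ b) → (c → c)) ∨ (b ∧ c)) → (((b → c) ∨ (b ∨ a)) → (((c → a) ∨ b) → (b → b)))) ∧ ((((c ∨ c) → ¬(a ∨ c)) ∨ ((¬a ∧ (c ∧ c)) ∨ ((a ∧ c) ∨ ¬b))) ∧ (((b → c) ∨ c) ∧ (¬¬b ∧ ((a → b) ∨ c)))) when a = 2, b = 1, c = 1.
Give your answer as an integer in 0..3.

a ∧ b = 2 ∧ 1 = 1
c → c = 1 → 1 = 3
(a ∧ b) → (c → c) = 1 → 3 = 3
b ∧ c = 1 ∧ 1 = 1
((a ∧ b) → (c → c)) ∨ (b ∧ c) = 3 ∨ 1 = 3
b → c = 1 → 1 = 3
b ∨ a = 1 ∨ 2 = 2
(b → c) ∨ (b ∨ a) = 3 ∨ 2 = 3
c → a = 1 → 2 = 3
(c → a) ∨ b = 3 ∨ 1 = 3
b → b = 1 → 1 = 3
((c → a) ∨ b) → (b → b) = 3 → 3 = 3
((b → c) ∨ (b ∨ a)) → (((c → a) ∨ b) → (b → b)) = 3 → 3 = 3
(((a ∧ b) → (c → c)) ∨ (b ∧ c)) → (((b → c) ∨ (b ∨ a)) → (((c → a) ∨ b) → (b → b))) = 3 → 3 = 3
c ∨ c = 1 ∨ 1 = 1
a ∨ c = 2 ∨ 1 = 2
¬(a ∨ c) = ¬2 = 0
(c ∨ c) → ¬(a ∨ c) = 1 → 0 = 0
¬a = ¬2 = 0
c ∧ c = 1 ∧ 1 = 1
¬a ∧ (c ∧ c) = 0 ∧ 1 = 0
a ∧ c = 2 ∧ 1 = 1
¬b = ¬1 = 0
(a ∧ c) ∨ ¬b = 1 ∨ 0 = 1
(¬a ∧ (c ∧ c)) ∨ ((a ∧ c) ∨ ¬b) = 0 ∨ 1 = 1
((c ∨ c) → ¬(a ∨ c)) ∨ ((¬a ∧ (c ∧ c)) ∨ ((a ∧ c) ∨ ¬b)) = 0 ∨ 1 = 1
b → c = 1 → 1 = 3
(b → c) ∨ c = 3 ∨ 1 = 3
¬b = ¬1 = 0
¬¬b = ¬0 = 3
a → b = 2 → 1 = 1
(a → b) ∨ c = 1 ∨ 1 = 1
¬¬b ∧ ((a → b) ∨ c) = 3 ∧ 1 = 1
((b → c) ∨ c) ∧ (¬¬b ∧ ((a → b) ∨ c)) = 3 ∧ 1 = 1
(((c ∨ c) → ¬(a ∨ c)) ∨ ((¬a ∧ (c ∧ c)) ∨ ((a ∧ c) ∨ ¬b))) ∧ (((b → c) ∨ c) ∧ (¬¬b ∧ ((a → b) ∨ c))) = 1 ∧ 1 = 1
((((a ∧ b) → (c → c)) ∨ (b ∧ c)) → (((b → c) ∨ (b ∨ a)) → (((c → a) ∨ b) → (b → b)))) ∧ ((((c ∨ c) → ¬(a ∨ c)) ∨ ((¬a ∧ (c ∧ c)) ∨ ((a ∧ c) ∨ ¬b))) ∧ (((b → c) ∨ c) ∧ (¬¬b ∧ ((a → b) ∨ c)))) = 3 ∧ 1 = 1

1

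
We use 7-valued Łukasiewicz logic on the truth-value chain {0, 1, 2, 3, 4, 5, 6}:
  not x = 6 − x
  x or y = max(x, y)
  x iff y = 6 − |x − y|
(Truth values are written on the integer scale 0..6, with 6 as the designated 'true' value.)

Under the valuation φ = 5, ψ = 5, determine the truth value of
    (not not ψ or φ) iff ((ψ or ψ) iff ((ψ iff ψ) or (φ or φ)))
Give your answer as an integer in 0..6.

6

not ψ = not 5 = 1
not not ψ = not 1 = 5
not not ψ or φ = 5 or 5 = 5
ψ or ψ = 5 or 5 = 5
ψ iff ψ = 5 iff 5 = 6
φ or φ = 5 or 5 = 5
(ψ iff ψ) or (φ or φ) = 6 or 5 = 6
(ψ or ψ) iff ((ψ iff ψ) or (φ or φ)) = 5 iff 6 = 5
(not not ψ or φ) iff ((ψ or ψ) iff ((ψ iff ψ) or (φ or φ))) = 5 iff 5 = 6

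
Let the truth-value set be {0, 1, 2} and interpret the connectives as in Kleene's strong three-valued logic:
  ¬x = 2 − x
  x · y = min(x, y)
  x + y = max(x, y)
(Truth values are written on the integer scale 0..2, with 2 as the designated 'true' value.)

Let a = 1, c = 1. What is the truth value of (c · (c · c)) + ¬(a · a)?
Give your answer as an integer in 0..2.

1

c · c = 1 · 1 = 1
c · (c · c) = 1 · 1 = 1
a · a = 1 · 1 = 1
¬(a · a) = ¬1 = 1
(c · (c · c)) + ¬(a · a) = 1 + 1 = 1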